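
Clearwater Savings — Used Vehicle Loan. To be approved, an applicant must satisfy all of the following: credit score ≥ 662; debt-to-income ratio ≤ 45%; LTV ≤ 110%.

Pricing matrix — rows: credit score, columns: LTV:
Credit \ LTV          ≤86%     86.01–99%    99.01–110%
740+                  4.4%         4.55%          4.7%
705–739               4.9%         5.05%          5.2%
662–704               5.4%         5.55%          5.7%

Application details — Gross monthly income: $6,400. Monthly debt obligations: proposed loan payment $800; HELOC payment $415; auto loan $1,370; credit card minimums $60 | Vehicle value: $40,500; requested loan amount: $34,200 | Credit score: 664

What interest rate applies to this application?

Credit score 664 ≥ 662; Total monthly debts = (800 + 415 + 1,370 + 60) = 2,645. Debt-to-income = 2,645/6,400 = 41.3% — meets 45% limit
LTV = 34,200/40,500 = 84.4% ≤ 110%
Row: 664 falls in 662–704. Column: 84.4% falls in ≤86%. Rate = 5.4%.

5.4%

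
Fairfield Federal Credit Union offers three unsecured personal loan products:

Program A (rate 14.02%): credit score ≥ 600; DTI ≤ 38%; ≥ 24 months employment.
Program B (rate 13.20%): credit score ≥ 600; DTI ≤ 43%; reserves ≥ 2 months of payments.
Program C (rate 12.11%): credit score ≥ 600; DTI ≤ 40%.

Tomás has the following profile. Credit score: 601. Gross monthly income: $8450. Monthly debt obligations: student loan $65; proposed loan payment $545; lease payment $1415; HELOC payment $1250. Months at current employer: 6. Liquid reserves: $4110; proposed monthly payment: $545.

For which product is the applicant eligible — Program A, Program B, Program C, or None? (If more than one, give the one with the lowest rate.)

Program C

Total debts = (65 + 545 + 1,415 + 1,250) = 3,275; DTI = 3,275/8,450 = 38.8%.
Reserves = 4,110/545 = 7.5 months.
Program A: score 601 ≥ 600; DTI 38.8% > 38%; employment 6 < 24 mo → does not qualify.
Program B: score 601 ≥ 600; DTI 38.8% ≤ 43%; reserves 7.5 ≥ 2 mo → qualifies.
Program C: score 601 ≥ 600; DTI 38.8% ≤ 40% → qualifies.
Qualifying: Program B, Program C. Lowest rate is 12.11% → Program C.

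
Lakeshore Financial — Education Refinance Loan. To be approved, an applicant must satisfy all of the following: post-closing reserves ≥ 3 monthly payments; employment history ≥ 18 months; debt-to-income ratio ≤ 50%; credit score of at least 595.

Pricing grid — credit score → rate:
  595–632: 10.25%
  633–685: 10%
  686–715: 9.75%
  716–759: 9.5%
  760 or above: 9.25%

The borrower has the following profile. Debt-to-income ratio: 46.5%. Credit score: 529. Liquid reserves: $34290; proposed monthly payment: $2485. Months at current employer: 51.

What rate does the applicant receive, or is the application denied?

Denied

Credit score 529 < 595 (below minimum)
Liquid reserves cover 34,290/2,485 = 13.8 months — ≥ 3 required
DTI 46.5% is within the 50% limit
Employment 51 ≥ 18 months
Not all requirements met → denied.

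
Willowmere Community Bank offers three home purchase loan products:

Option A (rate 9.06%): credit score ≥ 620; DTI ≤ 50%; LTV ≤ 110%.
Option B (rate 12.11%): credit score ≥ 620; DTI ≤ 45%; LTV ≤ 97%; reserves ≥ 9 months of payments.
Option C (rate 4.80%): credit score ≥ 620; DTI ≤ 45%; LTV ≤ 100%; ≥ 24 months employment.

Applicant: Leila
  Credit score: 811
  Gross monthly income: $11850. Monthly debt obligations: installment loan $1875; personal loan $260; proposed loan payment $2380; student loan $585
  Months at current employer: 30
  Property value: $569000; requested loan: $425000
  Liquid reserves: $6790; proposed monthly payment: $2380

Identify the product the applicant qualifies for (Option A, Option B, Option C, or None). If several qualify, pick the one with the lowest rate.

Option C

Total debts = (1,875 + 260 + 2,380 + 585) = 5,100; DTI = 5,100/11,850 = 43%.
LTV = 425,000/569,000 = 74.7%.
Reserves = 6,790/2,380 = 2.9 months.
Option A: score 811 ≥ 620; DTI 43% ≤ 50%; LTV 74.7% ≤ 110% → qualifies.
Option B: score 811 ≥ 620; DTI 43% ≤ 45%; LTV 74.7% ≤ 97%; reserves 2.9 < 9 mo → does not qualify.
Option C: score 811 ≥ 620; DTI 43% ≤ 45%; LTV 74.7% ≤ 100%; employment 30 ≥ 24 mo → qualifies.
Qualifying: Option A, Option C. Lowest rate is 4.80% → Option C.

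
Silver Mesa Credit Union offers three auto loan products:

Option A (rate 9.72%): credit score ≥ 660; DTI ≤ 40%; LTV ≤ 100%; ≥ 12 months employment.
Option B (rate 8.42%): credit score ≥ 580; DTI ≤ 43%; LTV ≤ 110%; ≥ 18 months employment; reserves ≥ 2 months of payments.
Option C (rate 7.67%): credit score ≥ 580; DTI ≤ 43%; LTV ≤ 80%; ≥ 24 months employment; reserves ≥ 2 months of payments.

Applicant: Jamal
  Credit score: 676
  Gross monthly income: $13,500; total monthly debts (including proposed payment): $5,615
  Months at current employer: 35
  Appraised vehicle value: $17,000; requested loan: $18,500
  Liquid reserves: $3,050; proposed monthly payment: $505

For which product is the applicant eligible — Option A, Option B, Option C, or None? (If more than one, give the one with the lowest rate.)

Option B

DTI = 5,615/13,500 = 41.6%.
LTV = 18,500/17,000 = 108.8%.
Reserves = 3,050/505 = 6.0 months.
Option A: score 676 ≥ 660; DTI 41.6% > 40%; LTV 108.8% > 100%; employment 35 ≥ 12 mo → does not qualify.
Option B: score 676 ≥ 580; DTI 41.6% ≤ 43%; LTV 108.8% ≤ 110%; employment 35 ≥ 18 mo; reserves 6.0 ≥ 2 mo → qualifies.
Option C: score 676 ≥ 580; DTI 41.6% ≤ 43%; LTV 108.8% > 80%; employment 35 ≥ 24 mo; reserves 6.0 ≥ 2 mo → does not qualify.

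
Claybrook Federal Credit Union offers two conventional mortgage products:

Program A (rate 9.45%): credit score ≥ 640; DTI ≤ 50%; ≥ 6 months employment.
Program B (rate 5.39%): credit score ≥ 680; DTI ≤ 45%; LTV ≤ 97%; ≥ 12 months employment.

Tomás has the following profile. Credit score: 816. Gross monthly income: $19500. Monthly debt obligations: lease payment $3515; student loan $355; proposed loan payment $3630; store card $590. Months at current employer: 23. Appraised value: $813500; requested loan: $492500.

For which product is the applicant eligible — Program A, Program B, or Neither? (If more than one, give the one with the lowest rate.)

Program B

Total debts = (3,515 + 355 + 3,630 + 590) = 8,090; DTI = 8,090/19,500 = 41.5%.
LTV = 492,500/813,500 = 60.5%.
Program A: score 816 ≥ 640; DTI 41.5% ≤ 50%; employment 23 ≥ 6 mo → qualifies.
Program B: score 816 ≥ 680; DTI 41.5% ≤ 45%; LTV 60.5% ≤ 97%; employment 23 ≥ 12 mo → qualifies.
Qualifying: Program A, Program B. Lowest rate is 5.39% → Program B.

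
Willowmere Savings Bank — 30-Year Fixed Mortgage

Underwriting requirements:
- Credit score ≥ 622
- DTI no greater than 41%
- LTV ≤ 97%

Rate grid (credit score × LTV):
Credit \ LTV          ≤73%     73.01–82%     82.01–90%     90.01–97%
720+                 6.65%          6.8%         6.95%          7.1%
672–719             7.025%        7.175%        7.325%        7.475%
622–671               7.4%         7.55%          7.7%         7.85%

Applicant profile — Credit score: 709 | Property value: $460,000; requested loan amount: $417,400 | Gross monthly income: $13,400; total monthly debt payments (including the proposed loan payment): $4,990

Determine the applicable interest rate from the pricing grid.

7.475%

Credit score 709 ≥ 622; Debt-to-income = 4,990/13,400 = 37.2% — meets 41% limit
Loan-to-value = 417,400/460,000 = 90.7% — pass (97% max)
Credit 709 → row 672–719; LTV 90.7% → column 90.01–97%. Grid cell → 7.475%.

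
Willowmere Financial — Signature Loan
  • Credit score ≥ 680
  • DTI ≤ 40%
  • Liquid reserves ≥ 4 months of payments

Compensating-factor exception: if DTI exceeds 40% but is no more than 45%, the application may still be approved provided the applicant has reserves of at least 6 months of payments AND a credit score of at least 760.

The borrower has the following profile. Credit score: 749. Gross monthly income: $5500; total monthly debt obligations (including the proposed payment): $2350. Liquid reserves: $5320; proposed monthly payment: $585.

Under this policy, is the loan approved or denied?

Credit score 749 ≥ 680 (meets base)
DTI = 2,350/5,500 = 42.7% > 40% — standard DTI limit exceeded.
Liquid reserves cover 5,320/585 = 9.1 months — ≥ 4 required
DTI 42.7% is within the 40%–45% exception band; checking compensating factors.
Reserves 9.1 ≥ 6 months; credit score 749 < 760.
Override conditions not both satisfied; exception does not apply.

Denied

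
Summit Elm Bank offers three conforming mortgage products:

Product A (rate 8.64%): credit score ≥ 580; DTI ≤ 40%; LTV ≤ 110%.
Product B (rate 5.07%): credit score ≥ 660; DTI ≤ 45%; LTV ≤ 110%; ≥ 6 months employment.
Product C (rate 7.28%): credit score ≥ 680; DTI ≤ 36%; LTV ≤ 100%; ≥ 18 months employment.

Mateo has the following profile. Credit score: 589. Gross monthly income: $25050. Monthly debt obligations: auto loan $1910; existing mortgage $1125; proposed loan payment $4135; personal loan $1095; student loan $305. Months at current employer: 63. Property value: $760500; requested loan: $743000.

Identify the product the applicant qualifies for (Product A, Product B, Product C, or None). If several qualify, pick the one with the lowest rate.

Product A

Total debts = (1,910 + 1,125 + 4,135 + 1,095 + 305) = 8,570; DTI = 8,570/25,050 = 34.2%.
LTV = 743,000/760,500 = 97.7%.
Product A: score 589 ≥ 580; DTI 34.2% ≤ 40%; LTV 97.7% ≤ 110% → qualifies.
Product B: score 589 < 660; DTI 34.2% ≤ 45%; LTV 97.7% ≤ 110%; employment 63 ≥ 6 mo → does not qualify.
Product C: score 589 < 680; DTI 34.2% ≤ 36%; LTV 97.7% ≤ 100%; employment 63 ≥ 18 mo → does not qualify.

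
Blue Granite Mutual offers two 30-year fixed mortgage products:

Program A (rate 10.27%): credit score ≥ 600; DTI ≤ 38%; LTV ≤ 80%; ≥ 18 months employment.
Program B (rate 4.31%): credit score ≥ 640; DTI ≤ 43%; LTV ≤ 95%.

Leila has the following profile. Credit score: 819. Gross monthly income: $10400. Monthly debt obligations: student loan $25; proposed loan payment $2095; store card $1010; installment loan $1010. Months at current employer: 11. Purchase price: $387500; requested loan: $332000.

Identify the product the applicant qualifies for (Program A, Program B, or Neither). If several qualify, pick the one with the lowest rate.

Total debts = (25 + 2,095 + 1,010 + 1,010) = 4,140; DTI = 4,140/10,400 = 39.8%.
LTV = 332,000/387,500 = 85.7%.
Program A: score 819 ≥ 600; DTI 39.8% > 38%; LTV 85.7% > 80%; employment 11 < 18 mo → does not qualify.
Program B: score 819 ≥ 640; DTI 39.8% ≤ 43%; LTV 85.7% ≤ 95% → qualifies.

Program B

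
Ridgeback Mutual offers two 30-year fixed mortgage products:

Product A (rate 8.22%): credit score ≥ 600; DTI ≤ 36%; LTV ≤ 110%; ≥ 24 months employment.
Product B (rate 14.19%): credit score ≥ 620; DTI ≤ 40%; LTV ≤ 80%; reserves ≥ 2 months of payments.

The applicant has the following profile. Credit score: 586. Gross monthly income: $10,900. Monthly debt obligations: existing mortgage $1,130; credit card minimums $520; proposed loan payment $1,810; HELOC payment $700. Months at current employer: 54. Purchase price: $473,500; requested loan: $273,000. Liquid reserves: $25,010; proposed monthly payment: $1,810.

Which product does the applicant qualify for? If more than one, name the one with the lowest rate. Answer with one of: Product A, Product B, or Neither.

Total debts = (1,130 + 520 + 1,810 + 700) = 4,160; DTI = 4,160/10,900 = 38.2%.
LTV = 273,000/473,500 = 57.7%.
Reserves = 25,010/1,810 = 13.8 months.
Product A: score 586 < 600; DTI 38.2% > 36%; LTV 57.7% ≤ 110%; employment 54 ≥ 24 mo → does not qualify.
Product B: score 586 < 620; DTI 38.2% ≤ 40%; LTV 57.7% ≤ 80%; reserves 13.8 ≥ 2 mo → does not qualify.

Neither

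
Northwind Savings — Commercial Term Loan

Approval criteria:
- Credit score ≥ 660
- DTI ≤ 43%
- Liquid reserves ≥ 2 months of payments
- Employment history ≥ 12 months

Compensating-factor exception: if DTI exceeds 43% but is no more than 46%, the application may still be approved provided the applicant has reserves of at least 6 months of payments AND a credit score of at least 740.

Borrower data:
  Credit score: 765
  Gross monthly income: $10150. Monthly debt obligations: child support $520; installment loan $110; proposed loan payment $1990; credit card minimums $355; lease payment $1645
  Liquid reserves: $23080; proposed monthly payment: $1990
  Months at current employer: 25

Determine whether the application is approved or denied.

Approved

Credit score 765 ≥ 660 (meets base)
Total debts = (520 + 110 + 1,990 + 355 + 1,645) = 4,620. DTI = 4,620/10,150 = 45.5% > 43% — standard DTI limit exceeded.
Liquid reserves cover 23,080/1,990 = 11.6 months — ≥ 2 required
Employment 25 ≥ 12 months
DTI 45.5% is within the 43%–46% exception band; checking compensating factors.
Reserves 11.6 ≥ 6 months; credit score 765 ≥ 740.
Both override conditions satisfied; DTI exception granted.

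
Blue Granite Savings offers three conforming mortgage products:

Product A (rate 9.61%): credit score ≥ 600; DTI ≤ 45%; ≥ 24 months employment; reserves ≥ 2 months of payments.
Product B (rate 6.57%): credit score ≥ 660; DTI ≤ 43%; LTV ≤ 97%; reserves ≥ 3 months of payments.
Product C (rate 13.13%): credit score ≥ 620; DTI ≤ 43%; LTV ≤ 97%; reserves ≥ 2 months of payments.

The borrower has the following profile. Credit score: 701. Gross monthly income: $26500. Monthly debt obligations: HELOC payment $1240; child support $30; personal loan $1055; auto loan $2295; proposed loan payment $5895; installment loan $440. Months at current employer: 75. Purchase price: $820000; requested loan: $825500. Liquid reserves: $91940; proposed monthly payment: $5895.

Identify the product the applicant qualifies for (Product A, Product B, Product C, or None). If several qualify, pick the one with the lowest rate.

Total debts = (1,240 + 30 + 1,055 + 2,295 + 5,895 + 440) = 10,955; DTI = 10,955/26,500 = 41.3%.
LTV = 825,500/820,000 = 100.7%.
Reserves = 91,940/5,895 = 15.6 months.
Product A: score 701 ≥ 600; DTI 41.3% ≤ 45%; employment 75 ≥ 24 mo; reserves 15.6 ≥ 2 mo → qualifies.
Product B: score 701 ≥ 660; DTI 41.3% ≤ 43%; LTV 100.7% > 97%; reserves 15.6 ≥ 3 mo → does not qualify.
Product C: score 701 ≥ 620; DTI 41.3% ≤ 43%; LTV 100.7% > 97%; reserves 15.6 ≥ 2 mo → does not qualify.

Product A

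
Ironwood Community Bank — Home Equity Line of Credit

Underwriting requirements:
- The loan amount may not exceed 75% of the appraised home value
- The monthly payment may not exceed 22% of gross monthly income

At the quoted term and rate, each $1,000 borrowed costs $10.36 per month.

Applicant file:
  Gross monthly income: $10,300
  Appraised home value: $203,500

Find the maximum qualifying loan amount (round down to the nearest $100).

$152,600

Payment cap: 22% × $10,300 = $2,266/month.
At $10.36 per $1,000, that supports 2,266/10.36 × 1,000 ≈ $218,725 → $218,700.
LTV cap: 75% × $203,500 = $152,625 → $152,600.
Binding constraint: loan-to-value.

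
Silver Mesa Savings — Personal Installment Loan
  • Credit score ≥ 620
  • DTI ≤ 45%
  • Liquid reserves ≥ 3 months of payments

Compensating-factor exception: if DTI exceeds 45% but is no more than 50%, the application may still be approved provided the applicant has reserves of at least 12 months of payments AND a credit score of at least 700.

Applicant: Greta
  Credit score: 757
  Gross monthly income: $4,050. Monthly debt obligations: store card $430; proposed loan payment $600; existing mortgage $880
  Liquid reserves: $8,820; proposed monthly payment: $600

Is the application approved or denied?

Approved

Credit score 757 ≥ 620 (meets base)
Total debts = (430 + 600 + 880) = 1,910. DTI = 1,910/4,050 = 47.2% > 45% — standard DTI limit exceeded.
Liquid reserves cover 8,820/600 = 14.7 months — ≥ 3 required
47.2% falls in the override range (45%–50%), so the compensating-factor test applies.
Reserves 14.7 ≥ 12 months; credit score 757 ≥ 700.
Both compensating conditions met → exception applies.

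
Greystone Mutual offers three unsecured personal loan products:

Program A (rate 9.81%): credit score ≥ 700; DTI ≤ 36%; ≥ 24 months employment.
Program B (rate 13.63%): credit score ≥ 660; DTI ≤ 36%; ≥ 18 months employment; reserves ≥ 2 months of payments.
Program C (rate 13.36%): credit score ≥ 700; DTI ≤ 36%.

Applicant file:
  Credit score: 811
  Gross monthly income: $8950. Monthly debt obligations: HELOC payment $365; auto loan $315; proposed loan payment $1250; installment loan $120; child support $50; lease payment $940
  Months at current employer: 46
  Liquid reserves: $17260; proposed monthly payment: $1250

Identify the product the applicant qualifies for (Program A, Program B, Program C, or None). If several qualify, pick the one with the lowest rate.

Program A

Total debts = (365 + 315 + 1,250 + 120 + 50 + 940) = 3,040; DTI = 3,040/8,950 = 34%.
Reserves = 17,260/1,250 = 13.8 months.
Program A: score 811 ≥ 700; DTI 34% ≤ 36%; employment 46 ≥ 24 mo → qualifies.
Program B: score 811 ≥ 660; DTI 34% ≤ 36%; employment 46 ≥ 18 mo; reserves 13.8 ≥ 2 mo → qualifies.
Program C: score 811 ≥ 700; DTI 34% ≤ 36% → qualifies.
Qualifying: Program A, Program B, Program C. Lowest rate is 9.81% → Program A.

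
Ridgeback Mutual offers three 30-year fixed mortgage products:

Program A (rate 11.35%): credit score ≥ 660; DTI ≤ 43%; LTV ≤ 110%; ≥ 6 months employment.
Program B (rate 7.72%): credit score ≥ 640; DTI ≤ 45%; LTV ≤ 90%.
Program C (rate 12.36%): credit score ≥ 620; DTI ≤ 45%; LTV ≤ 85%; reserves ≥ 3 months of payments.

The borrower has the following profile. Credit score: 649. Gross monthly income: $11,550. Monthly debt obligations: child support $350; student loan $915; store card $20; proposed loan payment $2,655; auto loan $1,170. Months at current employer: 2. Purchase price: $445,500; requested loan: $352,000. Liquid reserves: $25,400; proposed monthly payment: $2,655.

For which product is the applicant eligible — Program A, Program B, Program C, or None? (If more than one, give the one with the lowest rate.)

Program B

Total debts = (350 + 915 + 20 + 2,655 + 1,170) = 5,110; DTI = 5,110/11,550 = 44.2%.
LTV = 352,000/445,500 = 79%.
Reserves = 25,400/2,655 = 9.6 months.
Program A: score 649 < 660; DTI 44.2% > 43%; LTV 79% ≤ 110%; employment 2 < 6 mo → does not qualify.
Program B: score 649 ≥ 640; DTI 44.2% ≤ 45%; LTV 79% ≤ 90% → qualifies.
Program C: score 649 ≥ 620; DTI 44.2% ≤ 45%; LTV 79% ≤ 85%; reserves 9.6 ≥ 3 mo → qualifies.
Qualifying: Program B, Program C. Lowest rate is 7.72% → Program B.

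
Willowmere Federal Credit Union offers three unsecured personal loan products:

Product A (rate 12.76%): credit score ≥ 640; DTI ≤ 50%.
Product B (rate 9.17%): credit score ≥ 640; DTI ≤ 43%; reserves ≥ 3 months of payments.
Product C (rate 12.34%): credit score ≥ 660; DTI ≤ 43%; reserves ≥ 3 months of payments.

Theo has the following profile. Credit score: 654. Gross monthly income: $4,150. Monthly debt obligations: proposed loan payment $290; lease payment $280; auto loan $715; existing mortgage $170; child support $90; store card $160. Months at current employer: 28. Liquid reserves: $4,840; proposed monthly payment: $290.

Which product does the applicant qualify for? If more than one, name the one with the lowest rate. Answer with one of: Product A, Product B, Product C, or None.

Product B

Total debts = (290 + 280 + 715 + 170 + 90 + 160) = 1,705; DTI = 1,705/4,150 = 41.1%.
Reserves = 4,840/290 = 16.7 months.
Product A: score 654 ≥ 640; DTI 41.1% ≤ 50% → qualifies.
Product B: score 654 ≥ 640; DTI 41.1% ≤ 43%; reserves 16.7 ≥ 3 mo → qualifies.
Product C: score 654 < 660; DTI 41.1% ≤ 43%; reserves 16.7 ≥ 3 mo → does not qualify.
Qualifying: Product A, Product B. Lowest rate is 9.17% → Product B.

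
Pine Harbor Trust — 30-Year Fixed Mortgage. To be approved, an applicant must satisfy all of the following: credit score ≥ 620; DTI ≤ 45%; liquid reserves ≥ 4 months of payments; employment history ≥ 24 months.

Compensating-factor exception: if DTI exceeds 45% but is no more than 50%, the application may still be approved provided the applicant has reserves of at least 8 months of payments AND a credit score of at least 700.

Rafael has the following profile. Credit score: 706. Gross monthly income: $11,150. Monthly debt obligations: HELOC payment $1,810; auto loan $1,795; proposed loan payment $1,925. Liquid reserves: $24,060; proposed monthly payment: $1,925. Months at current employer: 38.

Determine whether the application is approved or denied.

Approved

Credit score 706 ≥ 620 (meets base)
Total debts = (1,810 + 1,795 + 1,925) = 5,530. DTI = 5,530/11,150 = 49.6% > 45% — standard DTI limit exceeded.
Reserves: 24,060 ÷ 1,925 = 12.5 months (meets 4-month minimum)
Employment 38 ≥ 24 months
DTI 49.6% is within the 45%–50% exception band; checking compensating factors.
Reserves 12.5 ≥ 8 months; credit score 706 ≥ 700.
Both override conditions satisfied; DTI exception granted.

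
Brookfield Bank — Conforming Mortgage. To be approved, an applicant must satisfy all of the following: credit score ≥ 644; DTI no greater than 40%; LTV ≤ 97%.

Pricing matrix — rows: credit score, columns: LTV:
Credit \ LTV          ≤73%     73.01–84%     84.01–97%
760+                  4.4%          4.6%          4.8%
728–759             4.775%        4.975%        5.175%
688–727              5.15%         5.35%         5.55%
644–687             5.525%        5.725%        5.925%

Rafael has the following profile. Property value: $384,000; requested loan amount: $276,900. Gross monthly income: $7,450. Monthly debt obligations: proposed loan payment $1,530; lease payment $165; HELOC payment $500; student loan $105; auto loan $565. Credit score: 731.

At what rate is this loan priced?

Credit score 731 ≥ 644; Total monthly debts = (1,530 + 165 + 500 + 105 + 565) = 2,865. DTI: 2,865 ÷ 7,450 = 38.5%, within the 40% cap
LTV: 276,900 ÷ 384,000 = 72.1%, within 97% cap
Score 731 is in the 728–759 band; LTV 72.1% is in the ≤73% band → 4.775%.

4.775%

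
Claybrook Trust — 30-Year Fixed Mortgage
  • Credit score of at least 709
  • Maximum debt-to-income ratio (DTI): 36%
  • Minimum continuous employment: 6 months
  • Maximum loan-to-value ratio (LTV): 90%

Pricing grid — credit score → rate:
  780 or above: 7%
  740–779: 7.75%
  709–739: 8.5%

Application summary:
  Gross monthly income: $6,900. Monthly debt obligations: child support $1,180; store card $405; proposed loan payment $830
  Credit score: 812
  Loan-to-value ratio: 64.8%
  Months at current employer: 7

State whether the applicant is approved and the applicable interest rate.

Credit score 812 ≥ 709 (meets minimum)
Total monthly debts = (1,180 + 405 + 830) = 2,415. DTI = 2,415/6,900 = 35% ≤ 36%
LTV 64.8% ≤ 90%
Employment 7 ≥ 6 months
All requirements met. Score 812 falls in the 780 or above tier → 7%.

Approved at 7%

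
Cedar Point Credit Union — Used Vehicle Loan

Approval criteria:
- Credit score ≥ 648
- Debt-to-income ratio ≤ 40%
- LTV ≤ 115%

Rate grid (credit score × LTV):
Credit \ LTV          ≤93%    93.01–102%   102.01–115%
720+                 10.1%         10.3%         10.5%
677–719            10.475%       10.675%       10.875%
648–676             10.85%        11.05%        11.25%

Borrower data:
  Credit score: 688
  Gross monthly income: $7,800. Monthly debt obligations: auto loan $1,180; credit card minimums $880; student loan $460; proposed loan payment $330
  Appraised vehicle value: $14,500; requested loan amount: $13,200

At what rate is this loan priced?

10.475%

Credit score 688 ≥ 648; Total monthly debts = (1,180 + 880 + 460 + 330) = 2,850. DTI = 2,850/7,800 = 36.5% ≤ 40%
LTV = 13,200/14,500 = 91% ≤ 115%
Score 688 is in the 677–719 band; LTV 91% is in the ≤93% band → 10.475%.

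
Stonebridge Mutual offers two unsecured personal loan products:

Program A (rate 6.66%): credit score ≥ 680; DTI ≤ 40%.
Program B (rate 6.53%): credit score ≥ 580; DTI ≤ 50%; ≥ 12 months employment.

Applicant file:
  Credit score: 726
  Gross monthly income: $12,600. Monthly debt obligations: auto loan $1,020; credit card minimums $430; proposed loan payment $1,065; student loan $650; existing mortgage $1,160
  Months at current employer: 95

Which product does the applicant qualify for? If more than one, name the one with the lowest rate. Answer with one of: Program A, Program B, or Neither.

Program B

Total debts = (1,020 + 430 + 1,065 + 650 + 1,160) = 4,325; DTI = 4,325/12,600 = 34.3%.
Program A: score 726 ≥ 680; DTI 34.3% ≤ 40% → qualifies.
Program B: score 726 ≥ 580; DTI 34.3% ≤ 50%; employment 95 ≥ 12 mo → qualifies.
Qualifying: Program A, Program B. Lowest rate is 6.53% → Program B.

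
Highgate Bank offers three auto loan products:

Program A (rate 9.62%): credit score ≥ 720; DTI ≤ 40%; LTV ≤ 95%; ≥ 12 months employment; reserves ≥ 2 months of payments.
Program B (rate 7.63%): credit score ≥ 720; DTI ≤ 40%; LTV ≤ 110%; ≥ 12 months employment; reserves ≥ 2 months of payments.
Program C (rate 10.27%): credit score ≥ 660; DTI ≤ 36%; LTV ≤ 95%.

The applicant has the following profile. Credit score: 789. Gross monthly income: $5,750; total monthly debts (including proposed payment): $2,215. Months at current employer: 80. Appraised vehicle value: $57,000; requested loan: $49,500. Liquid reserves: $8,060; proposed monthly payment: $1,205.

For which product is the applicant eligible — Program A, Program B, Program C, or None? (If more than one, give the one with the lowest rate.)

Program B

DTI = 2,215/5,750 = 38.5%.
LTV = 49,500/57,000 = 86.8%.
Reserves = 8,060/1,205 = 6.7 months.
Program A: score 789 ≥ 720; DTI 38.5% ≤ 40%; LTV 86.8% ≤ 95%; employment 80 ≥ 12 mo; reserves 6.7 ≥ 2 mo → qualifies.
Program B: score 789 ≥ 720; DTI 38.5% ≤ 40%; LTV 86.8% ≤ 110%; employment 80 ≥ 12 mo; reserves 6.7 ≥ 2 mo → qualifies.
Program C: score 789 ≥ 660; DTI 38.5% > 36%; LTV 86.8% ≤ 95% → does not qualify.
Qualifying: Program A, Program B. Lowest rate is 7.63% → Program B.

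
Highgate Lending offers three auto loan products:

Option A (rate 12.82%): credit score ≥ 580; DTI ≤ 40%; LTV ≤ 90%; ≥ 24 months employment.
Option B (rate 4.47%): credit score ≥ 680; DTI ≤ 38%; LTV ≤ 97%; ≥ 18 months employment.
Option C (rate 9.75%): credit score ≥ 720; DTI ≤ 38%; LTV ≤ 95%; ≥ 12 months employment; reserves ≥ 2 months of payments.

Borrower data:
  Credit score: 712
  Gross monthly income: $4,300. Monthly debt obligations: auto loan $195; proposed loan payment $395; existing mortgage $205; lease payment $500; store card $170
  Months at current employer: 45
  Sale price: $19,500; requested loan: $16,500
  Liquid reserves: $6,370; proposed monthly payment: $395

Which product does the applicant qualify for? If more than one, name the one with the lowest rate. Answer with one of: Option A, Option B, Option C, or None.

Option B

Total debts = (195 + 395 + 205 + 500 + 170) = 1,465; DTI = 1,465/4,300 = 34.1%.
LTV = 16,500/19,500 = 84.6%.
Reserves = 6,370/395 = 16.1 months.
Option A: score 712 ≥ 580; DTI 34.1% ≤ 40%; LTV 84.6% ≤ 90%; employment 45 ≥ 24 mo → qualifies.
Option B: score 712 ≥ 680; DTI 34.1% ≤ 38%; LTV 84.6% ≤ 97%; employment 45 ≥ 18 mo → qualifies.
Option C: score 712 < 720; DTI 34.1% ≤ 38%; LTV 84.6% ≤ 95%; employment 45 ≥ 12 mo; reserves 16.1 ≥ 2 mo → does not qualify.
Qualifying: Option A, Option B. Lowest rate is 4.47% → Option B.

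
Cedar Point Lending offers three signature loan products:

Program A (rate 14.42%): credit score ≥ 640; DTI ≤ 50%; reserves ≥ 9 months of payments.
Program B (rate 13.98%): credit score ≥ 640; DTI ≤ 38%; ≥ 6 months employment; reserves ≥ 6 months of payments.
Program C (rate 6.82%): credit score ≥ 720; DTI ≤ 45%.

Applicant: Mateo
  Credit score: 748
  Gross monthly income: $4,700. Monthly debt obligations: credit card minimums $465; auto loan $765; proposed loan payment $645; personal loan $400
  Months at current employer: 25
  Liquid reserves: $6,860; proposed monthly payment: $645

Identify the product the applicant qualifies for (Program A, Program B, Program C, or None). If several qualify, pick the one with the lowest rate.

Total debts = (465 + 765 + 645 + 400) = 2,275; DTI = 2,275/4,700 = 48.4%.
Reserves = 6,860/645 = 10.6 months.
Program A: score 748 ≥ 640; DTI 48.4% ≤ 50%; reserves 10.6 ≥ 9 mo → qualifies.
Program B: score 748 ≥ 640; DTI 48.4% > 38%; employment 25 ≥ 6 mo; reserves 10.6 ≥ 6 mo → does not qualify.
Program C: score 748 ≥ 720; DTI 48.4% > 45% → does not qualify.

Program A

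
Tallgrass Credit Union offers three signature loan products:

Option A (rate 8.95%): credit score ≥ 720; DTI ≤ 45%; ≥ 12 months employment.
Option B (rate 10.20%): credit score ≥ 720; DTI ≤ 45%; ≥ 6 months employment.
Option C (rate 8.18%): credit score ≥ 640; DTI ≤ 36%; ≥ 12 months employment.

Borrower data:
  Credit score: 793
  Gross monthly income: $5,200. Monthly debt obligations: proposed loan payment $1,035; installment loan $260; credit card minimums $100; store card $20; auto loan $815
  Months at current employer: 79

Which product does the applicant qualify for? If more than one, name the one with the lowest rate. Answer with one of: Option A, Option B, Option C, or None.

Option A

Total debts = (1,035 + 260 + 100 + 20 + 815) = 2,230; DTI = 2,230/5,200 = 42.9%.
Option A: score 793 ≥ 720; DTI 42.9% ≤ 45%; employment 79 ≥ 12 mo → qualifies.
Option B: score 793 ≥ 720; DTI 42.9% ≤ 45%; employment 79 ≥ 6 mo → qualifies.
Option C: score 793 ≥ 640; DTI 42.9% > 36%; employment 79 ≥ 12 mo → does not qualify.
Qualifying: Option A, Option B. Lowest rate is 8.95% → Option A.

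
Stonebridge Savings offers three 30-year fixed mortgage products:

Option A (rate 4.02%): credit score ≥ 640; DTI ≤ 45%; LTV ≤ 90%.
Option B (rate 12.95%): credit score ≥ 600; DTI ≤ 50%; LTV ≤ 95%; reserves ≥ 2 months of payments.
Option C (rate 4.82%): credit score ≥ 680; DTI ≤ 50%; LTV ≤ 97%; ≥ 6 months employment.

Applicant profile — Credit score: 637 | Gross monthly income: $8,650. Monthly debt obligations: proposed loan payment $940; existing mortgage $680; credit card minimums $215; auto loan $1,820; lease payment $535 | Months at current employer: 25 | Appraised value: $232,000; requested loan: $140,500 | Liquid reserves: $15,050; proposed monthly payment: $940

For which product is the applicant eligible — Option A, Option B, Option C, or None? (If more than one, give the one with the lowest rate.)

Option B

Total debts = (940 + 680 + 215 + 1,820 + 535) = 4,190; DTI = 4,190/8,650 = 48.4%.
LTV = 140,500/232,000 = 60.6%.
Reserves = 15,050/940 = 16.0 months.
Option A: score 637 < 640; DTI 48.4% > 45%; LTV 60.6% ≤ 90% → does not qualify.
Option B: score 637 ≥ 600; DTI 48.4% ≤ 50%; LTV 60.6% ≤ 95%; reserves 16.0 ≥ 2 mo → qualifies.
Option C: score 637 < 680; DTI 48.4% ≤ 50%; LTV 60.6% ≤ 97%; employment 25 ≥ 6 mo → does not qualify.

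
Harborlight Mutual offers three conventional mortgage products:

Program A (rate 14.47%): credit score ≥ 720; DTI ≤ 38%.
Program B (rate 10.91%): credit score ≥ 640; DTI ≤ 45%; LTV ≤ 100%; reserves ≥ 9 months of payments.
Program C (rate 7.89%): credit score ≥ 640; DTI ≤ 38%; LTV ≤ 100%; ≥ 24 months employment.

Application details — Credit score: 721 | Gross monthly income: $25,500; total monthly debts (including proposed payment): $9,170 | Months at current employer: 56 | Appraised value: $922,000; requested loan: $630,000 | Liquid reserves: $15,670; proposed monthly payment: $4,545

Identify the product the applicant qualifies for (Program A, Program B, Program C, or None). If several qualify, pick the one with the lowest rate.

DTI = 9,170/25,500 = 36%.
LTV = 630,000/922,000 = 68.3%.
Reserves = 15,670/4,545 = 3.4 months.
Program A: score 721 ≥ 720; DTI 36% ≤ 38% → qualifies.
Program B: score 721 ≥ 640; DTI 36% ≤ 45%; LTV 68.3% ≤ 100%; reserves 3.4 < 9 mo → does not qualify.
Program C: score 721 ≥ 640; DTI 36% ≤ 38%; LTV 68.3% ≤ 100%; employment 56 ≥ 24 mo → qualifies.
Qualifying: Program A, Program C. Lowest rate is 7.89% → Program C.

Program C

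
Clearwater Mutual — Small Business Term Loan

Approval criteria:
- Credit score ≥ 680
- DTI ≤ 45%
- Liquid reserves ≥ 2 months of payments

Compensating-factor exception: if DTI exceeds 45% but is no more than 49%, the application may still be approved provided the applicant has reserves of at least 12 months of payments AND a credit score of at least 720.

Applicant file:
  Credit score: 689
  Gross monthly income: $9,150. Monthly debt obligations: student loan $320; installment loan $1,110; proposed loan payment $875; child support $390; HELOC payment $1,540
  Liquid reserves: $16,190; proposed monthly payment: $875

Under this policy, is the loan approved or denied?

Denied

Credit score 689 ≥ 680 (meets base)
Total debts = (320 + 1,110 + 875 + 390 + 1,540) = 4,235. DTI = 4,235/9,150 = 46.3% > 45% — standard DTI limit exceeded.
Reserves: 16,190 ÷ 875 = 18.5 months (meets 2-month minimum)
46.3% falls in the override range (45%–49%), so the compensating-factor test applies.
Reserves 18.5 ≥ 12 months; credit score 689 < 720.
Override conditions not both satisfied; exception does not apply.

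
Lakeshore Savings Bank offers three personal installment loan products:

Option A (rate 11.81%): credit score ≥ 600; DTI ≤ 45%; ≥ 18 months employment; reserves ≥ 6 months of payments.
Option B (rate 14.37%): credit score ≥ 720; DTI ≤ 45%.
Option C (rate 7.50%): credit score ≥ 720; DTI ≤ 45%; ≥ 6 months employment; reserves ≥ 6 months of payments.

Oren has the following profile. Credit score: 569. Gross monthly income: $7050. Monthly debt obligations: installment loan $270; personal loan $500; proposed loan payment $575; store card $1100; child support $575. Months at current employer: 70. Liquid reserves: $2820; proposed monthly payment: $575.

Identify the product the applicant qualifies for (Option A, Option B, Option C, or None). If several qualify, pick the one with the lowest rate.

Total debts = (270 + 500 + 575 + 1,100 + 575) = 3,020; DTI = 3,020/7,050 = 42.8%.
Reserves = 2,820/575 = 4.9 months.
Option A: score 569 < 600; DTI 42.8% ≤ 45%; employment 70 ≥ 18 mo; reserves 4.9 < 6 mo → does not qualify.
Option B: score 569 < 720; DTI 42.8% ≤ 45% → does not qualify.
Option C: score 569 < 720; DTI 42.8% ≤ 45%; employment 70 ≥ 6 mo; reserves 4.9 < 6 mo → does not qualify.

None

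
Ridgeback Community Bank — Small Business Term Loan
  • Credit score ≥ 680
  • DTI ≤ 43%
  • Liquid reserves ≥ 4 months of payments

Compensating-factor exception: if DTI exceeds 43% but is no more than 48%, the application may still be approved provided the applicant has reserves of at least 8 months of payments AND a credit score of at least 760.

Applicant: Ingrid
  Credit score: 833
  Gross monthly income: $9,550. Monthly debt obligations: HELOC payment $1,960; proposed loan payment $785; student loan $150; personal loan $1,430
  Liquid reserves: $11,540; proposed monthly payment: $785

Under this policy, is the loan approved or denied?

Credit score 833 ≥ 680 (meets base)
Total debts = (1,960 + 785 + 150 + 1,430) = 4,325. DTI: 4,325 ÷ 9,550 = 45.3%, over the 43% base limit.
Liquid reserves cover 11,540/785 = 14.7 months — ≥ 4 required
DTI 45.3% is within the 43%–48% exception band; checking compensating factors.
Reserves 14.7 ≥ 8 months; credit score 833 ≥ 760.
Both override conditions satisfied; DTI exception granted.

Approved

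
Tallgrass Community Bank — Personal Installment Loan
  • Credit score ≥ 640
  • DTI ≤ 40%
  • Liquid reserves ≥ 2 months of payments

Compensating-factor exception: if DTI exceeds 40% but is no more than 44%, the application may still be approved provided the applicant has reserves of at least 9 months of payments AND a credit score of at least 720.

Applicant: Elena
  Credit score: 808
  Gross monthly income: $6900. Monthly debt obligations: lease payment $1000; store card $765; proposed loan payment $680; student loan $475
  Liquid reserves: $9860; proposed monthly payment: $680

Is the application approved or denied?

Credit score 808 ≥ 640 (meets base)
Total debts = (1,000 + 765 + 680 + 475) = 2,920. DTI = 2,920/6,900 = 42.3% > 40% — standard DTI limit exceeded.
Reserves: 9,860 ÷ 680 = 14.5 months (meets 2-month minimum)
42.3% falls in the override range (40%–44%), so the compensating-factor test applies.
Reserves 14.5 ≥ 9 months; credit score 808 ≥ 720.
Both override conditions satisfied; DTI exception granted.

Approved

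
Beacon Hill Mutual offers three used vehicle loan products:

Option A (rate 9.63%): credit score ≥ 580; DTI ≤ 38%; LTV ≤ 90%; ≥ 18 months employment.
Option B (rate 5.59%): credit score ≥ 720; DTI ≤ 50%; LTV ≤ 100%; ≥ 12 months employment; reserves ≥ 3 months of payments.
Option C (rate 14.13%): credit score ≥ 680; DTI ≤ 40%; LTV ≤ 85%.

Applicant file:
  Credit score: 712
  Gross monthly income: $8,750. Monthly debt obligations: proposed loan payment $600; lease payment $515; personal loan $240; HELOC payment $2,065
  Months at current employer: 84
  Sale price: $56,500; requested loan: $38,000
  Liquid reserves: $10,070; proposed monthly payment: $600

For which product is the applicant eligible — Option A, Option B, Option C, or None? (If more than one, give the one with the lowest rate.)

Total debts = (600 + 515 + 240 + 2,065) = 3,420; DTI = 3,420/8,750 = 39.1%.
LTV = 38,000/56,500 = 67.3%.
Reserves = 10,070/600 = 16.8 months.
Option A: score 712 ≥ 580; DTI 39.1% > 38%; LTV 67.3% ≤ 90%; employment 84 ≥ 18 mo → does not qualify.
Option B: score 712 < 720; DTI 39.1% ≤ 50%; LTV 67.3% ≤ 100%; employment 84 ≥ 12 mo; reserves 16.8 ≥ 3 mo → does not qualify.
Option C: score 712 ≥ 680; DTI 39.1% ≤ 40%; LTV 67.3% ≤ 85% → qualifies.

Option C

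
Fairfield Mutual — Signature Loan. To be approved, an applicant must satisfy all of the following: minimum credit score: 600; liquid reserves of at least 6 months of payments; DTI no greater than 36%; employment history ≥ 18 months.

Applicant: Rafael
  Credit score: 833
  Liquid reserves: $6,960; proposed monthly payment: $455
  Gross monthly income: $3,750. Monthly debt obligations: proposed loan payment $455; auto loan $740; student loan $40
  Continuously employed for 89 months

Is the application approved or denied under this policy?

Credit score 833 ≥ 600 (meets)
Reserves: 6,960 ÷ 455 = 15.3 months (meets 6-month minimum)
Total monthly debts = (455 + 740 + 40) = 1,235. DTI = 1,235/3,750 = 32.9% ≤ 36%
Employment 89 ≥ 18 months
All criteria satisfied.

Approved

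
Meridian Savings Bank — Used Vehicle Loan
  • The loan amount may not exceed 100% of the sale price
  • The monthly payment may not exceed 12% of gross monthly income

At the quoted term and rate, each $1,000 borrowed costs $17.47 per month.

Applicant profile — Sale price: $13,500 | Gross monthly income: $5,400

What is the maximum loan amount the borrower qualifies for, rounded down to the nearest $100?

$13,500

Payment cap: 12% × $5,400 = $648/month.
At $17.47 per $1,000, that supports 648/17.47 × 1,000 ≈ $37,092 → $37,000.
LTV cap: 100% × $13,500 = $13,500 → $13,500.
Binding constraint: loan-to-value.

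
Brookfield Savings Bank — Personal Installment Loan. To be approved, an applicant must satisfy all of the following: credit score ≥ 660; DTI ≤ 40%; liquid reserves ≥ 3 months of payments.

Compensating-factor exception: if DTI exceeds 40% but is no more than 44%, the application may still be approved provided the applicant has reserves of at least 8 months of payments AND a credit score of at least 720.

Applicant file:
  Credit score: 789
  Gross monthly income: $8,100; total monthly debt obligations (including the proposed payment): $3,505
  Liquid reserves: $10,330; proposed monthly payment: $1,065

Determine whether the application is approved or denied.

Credit score 789 ≥ 660 (meets base)
DTI: 3,505 ÷ 8,100 = 43.3%, over the 40% base limit.
Liquid reserves cover 10,330/1,065 = 9.7 months — ≥ 3 required
DTI 43.3% is within the 40%–44% exception band; checking compensating factors.
Reserves 9.7 ≥ 8 months; credit score 789 ≥ 720.
Both compensating conditions met → exception applies.

Approved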